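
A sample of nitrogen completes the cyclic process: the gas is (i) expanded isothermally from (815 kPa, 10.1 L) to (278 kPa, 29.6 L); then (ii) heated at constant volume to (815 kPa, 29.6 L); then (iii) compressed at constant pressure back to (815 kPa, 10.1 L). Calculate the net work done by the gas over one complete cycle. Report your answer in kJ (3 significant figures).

W_net ≈ -7.04 kJ

Leg (i): W = PᵢVᵢ ln(V_f/Vᵢ) = (8232) ln(29.6/10.1) = 8851 J.
Leg (ii): W = 0.
Leg (iii): W = PΔV = (815)(10.1 − 29.6) = -15892 J.
W_net = 8851 − 15892 = -7042 J.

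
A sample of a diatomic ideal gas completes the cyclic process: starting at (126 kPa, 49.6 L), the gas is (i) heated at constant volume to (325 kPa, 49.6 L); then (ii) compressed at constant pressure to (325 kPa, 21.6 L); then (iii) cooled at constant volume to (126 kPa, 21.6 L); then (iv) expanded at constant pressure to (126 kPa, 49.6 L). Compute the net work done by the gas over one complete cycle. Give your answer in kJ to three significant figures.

Constant-volume legs do no work.
W(ii) = (325)(21.6 − 49.6) = -9100 J; W(iv) = (126)(49.6 − 21.6) = 3528 J.
W_net = -9100 + 3528 = -5572 J (the counter-clockwise enclosed area).

W_net ≈ -5.57 kJ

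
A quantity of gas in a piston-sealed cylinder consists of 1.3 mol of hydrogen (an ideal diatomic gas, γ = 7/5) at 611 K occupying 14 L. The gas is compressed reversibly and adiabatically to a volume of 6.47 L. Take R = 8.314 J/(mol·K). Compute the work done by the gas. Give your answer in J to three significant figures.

Adiabatic: TV^(γ−1) = const with γ = 7/5.
T₂ = T₁ (V₁/V₂)^(γ−1) = 611 × (14/6.47)^0.4 = 611 × 1.362 = 832 K.
W_by = nCᵥ(T₁ − T₂) = (1.3)(20.79)(611 − 832) = -5972 J.

W ≈ -5970 J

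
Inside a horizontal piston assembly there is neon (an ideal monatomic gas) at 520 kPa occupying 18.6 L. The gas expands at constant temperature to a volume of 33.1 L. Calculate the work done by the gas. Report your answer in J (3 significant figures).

Isothermal: W = nRT ln(V₂/V₁) = P₁V₁ ln(V₂/V₁).
P₁V₁ = (520 kPa)(18.6 L) = 9672 J.
W = 9672 × ln(33.1/18.6) = 9672 × 0.5764
W_by_gas = 5575 J.

W ≈ 5570 J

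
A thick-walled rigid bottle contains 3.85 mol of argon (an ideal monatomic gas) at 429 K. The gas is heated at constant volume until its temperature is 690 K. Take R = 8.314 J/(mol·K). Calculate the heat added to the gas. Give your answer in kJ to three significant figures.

Q ≈ 12.5 kJ

Constant volume ⇒ W = 0, so Q = ΔU = nCᵥΔT with Cᵥ = 3R/2 = 12.47 J/(mol·K).
ΔU = (3.85)(12.47)(690 − 429) = 12531 J.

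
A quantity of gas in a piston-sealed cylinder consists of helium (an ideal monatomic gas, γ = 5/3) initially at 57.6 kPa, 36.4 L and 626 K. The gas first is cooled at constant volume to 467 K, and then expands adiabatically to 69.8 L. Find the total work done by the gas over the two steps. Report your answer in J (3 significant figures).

Step 1 (isochoric): W = 0 (constant volume).
After step 1: P = 42.97 kPa (V unchanged).
Step 2 (adiabatic): W = (P₁V₁ − P₂V₂)/(γ−1) = (1564 − 1013)/0.667 = 826.1 J.
W_total = 0 + 826.1 = 826.1 J.

W_total ≈ 826 J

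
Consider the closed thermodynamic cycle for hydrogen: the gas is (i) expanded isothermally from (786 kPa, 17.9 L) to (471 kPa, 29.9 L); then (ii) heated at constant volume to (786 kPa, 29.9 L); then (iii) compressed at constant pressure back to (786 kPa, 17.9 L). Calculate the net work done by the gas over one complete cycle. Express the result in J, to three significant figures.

W_net ≈ -2210 J

Leg (i): W = PᵢVᵢ ln(V_f/Vᵢ) = (14069) ln(29.9/17.9) = 7218 J.
Leg (ii): W = 0.
Leg (iii): W = PΔV = (786)(17.9 − 29.9) = -9432 J.
W_net = 7218 − 9432 = -2214 J.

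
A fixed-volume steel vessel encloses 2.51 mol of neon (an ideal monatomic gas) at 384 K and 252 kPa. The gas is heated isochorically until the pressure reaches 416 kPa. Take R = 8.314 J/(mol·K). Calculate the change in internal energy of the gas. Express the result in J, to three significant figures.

ΔU ≈ 7820 J

Constant volume ⇒ W = 0, so Q = ΔU = nCᵥΔT with Cᵥ = 3R/2 = 12.47 J/(mol·K).
At constant V, T₂/T₁ = P₂/P₁ ⇒ ΔT = T₁(P₂/P₁ − 1) = 384·(416/252 − 1) = 249.9 K.
ΔU = (2.51)(12.47)(249.9) = 7823 J.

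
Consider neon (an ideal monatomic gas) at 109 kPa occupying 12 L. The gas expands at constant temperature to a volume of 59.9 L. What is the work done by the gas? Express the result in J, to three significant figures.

W ≈ 2100 J

Isothermal: W = nRT ln(V₂/V₁) = P₁V₁ ln(V₂/V₁).
P₁V₁ = (109 kPa)(12 L) = 1308 J.
W = 1308 × ln(59.9/12) = 1308 × 1.608
W_by_gas = 2103 J.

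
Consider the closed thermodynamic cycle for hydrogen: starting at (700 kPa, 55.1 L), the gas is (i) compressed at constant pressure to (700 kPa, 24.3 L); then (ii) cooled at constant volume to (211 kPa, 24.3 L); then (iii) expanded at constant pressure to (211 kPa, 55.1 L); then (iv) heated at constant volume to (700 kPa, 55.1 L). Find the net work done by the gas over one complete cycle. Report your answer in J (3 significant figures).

W_net ≈ -15100 J

Constant-volume legs do no work.
W(i) = (700)(24.3 − 55.1) = -21560 J; W(iii) = (211)(55.1 − 24.3) = 6499 J.
W_net = -21560 + 6499 = -15061 J (the counter-clockwise enclosed area).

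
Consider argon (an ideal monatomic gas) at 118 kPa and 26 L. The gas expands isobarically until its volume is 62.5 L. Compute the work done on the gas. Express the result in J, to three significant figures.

Isobaric: W = P ΔV.
W = (118 kPa)(62.5 − 26 L) = (118)(36.5) = 4307 J.
Work on gas = −W_by = -4307 J.

W ≈ -4310 J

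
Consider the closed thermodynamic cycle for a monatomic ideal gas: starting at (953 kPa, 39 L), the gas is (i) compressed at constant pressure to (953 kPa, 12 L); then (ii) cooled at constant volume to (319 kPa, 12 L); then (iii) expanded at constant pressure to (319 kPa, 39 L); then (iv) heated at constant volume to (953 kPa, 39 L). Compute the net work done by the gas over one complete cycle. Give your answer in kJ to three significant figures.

W_net ≈ -17.1 kJ

Constant-volume legs do no work.
W(i) = (953)(12 − 39) = -25731 J; W(iii) = (319)(39 − 12) = 8613 J.
W_net = -25731 + 8613 = -17118 J (the counter-clockwise enclosed area).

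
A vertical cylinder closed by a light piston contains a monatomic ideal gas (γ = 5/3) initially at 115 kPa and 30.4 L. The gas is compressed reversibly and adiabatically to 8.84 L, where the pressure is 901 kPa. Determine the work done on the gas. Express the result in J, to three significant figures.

Adiabatic: W = (P₁V₁ − P₂V₂)/(γ − 1) with γ = 5/3.
P₁V₁ = 3496 J, P₂V₂ = 7965 J.
W = (3496 − 7965) / 0.6667 = -6703 J.
Work on gas = −W_by = 6703 J.

W ≈ 6700 J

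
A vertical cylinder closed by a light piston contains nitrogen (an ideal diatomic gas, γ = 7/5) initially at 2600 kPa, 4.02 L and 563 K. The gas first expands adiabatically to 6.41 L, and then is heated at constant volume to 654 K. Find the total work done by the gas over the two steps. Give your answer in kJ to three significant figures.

W_total ≈ 4.45 kJ

Step 1 (adiabatic): W = (P₁V₁ − P₂V₂)/(γ−1) = (10452 − 8673)/0.4 = 4449 J.
Step 2 (isochoric): W = 0 (constant volume).
W_total = 4449 + 0 = 4449 J.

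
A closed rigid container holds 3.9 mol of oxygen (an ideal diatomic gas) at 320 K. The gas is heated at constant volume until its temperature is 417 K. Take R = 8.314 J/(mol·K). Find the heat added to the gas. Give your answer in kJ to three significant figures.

Q ≈ 7.86 kJ

Constant volume ⇒ W = 0, so Q = ΔU = nCᵥΔT with Cᵥ = 5R/2 = 20.79 J/(mol·K).
ΔU = (3.9)(20.79)(417 − 320) = 7863 J.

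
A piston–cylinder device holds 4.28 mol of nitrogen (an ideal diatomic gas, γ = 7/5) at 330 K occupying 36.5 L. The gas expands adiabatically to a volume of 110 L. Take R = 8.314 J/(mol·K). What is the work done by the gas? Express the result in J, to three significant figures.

W ≈ 10500 J

Adiabatic: TV^(γ−1) = const with γ = 7/5.
T₂ = T₁ (V₁/V₂)^(γ−1) = 330 × (36.5/110)^0.4 = 330 × 0.6432 = 212.3 K.
W_by = nCᵥ(T₁ − T₂) = (4.28)(20.79)(330 − 212.3) = 10474 J.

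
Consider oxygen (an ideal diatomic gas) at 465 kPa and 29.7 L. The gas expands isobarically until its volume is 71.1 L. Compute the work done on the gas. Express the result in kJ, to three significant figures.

Isobaric: W = P ΔV.
W = (465 kPa)(71.1 − 29.7 L) = (465)(41.4) = 19251 J.
Work on gas = −W_by = -19251 J.

W ≈ -19.3 kJ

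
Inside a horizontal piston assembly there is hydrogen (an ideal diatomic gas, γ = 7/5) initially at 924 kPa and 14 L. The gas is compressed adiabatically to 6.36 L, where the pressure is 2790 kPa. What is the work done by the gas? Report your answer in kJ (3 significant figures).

W ≈ -12.0 kJ

Adiabatic: W = (P₁V₁ − P₂V₂)/(γ − 1) with γ = 7/5.
P₁V₁ = 12936 J, P₂V₂ = 17744 J.
W = (12936 − 17744) / 0.4 = -12021 J.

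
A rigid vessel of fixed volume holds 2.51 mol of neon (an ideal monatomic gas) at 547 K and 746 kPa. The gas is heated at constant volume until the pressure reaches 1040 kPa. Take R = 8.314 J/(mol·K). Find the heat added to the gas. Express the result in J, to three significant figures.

Q ≈ 6750 J

Constant volume ⇒ W = 0, so Q = ΔU = nCᵥΔT with Cᵥ = 3R/2 = 12.47 J/(mol·K).
At constant V, T₂/T₁ = P₂/P₁ ⇒ ΔT = T₁(P₂/P₁ − 1) = 547·(1040/746 − 1) = 215.6 K.
ΔU = (2.51)(12.47)(215.6) = 6748 J.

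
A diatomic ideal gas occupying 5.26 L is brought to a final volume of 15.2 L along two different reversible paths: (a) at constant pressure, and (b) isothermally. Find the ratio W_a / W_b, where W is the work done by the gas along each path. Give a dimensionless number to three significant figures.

W_a / W_b ≈ 1.78

Path (a) isobaric: W = P₁(V₂ − V₁) → W_a/(P₁V₁) = 1.89.
Path (b) isothermal: W = P₁V₁ ln(V₂/V₁) → W_b/(P₁V₁) = 1.061.
W_a / W_b = 1.89 / 1.061 = 1.781.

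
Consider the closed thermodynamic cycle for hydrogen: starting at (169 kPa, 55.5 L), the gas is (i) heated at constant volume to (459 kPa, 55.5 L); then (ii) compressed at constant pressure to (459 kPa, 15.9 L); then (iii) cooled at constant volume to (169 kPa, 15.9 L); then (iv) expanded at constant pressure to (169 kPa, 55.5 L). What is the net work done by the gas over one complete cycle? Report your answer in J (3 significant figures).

W_net ≈ -11500 J

Constant-volume legs do no work.
W(ii) = (459)(15.9 − 55.5) = -18176 J; W(iv) = (169)(55.5 − 15.9) = 6692 J.
W_net = -18176 + 6692 = -11484 J (the counter-clockwise enclosed area).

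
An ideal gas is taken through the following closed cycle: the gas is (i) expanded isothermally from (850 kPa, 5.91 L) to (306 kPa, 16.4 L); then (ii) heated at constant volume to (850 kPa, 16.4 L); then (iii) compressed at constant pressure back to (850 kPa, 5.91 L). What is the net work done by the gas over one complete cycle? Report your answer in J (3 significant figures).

W_net ≈ -3790 J

Leg (i): W = PᵢVᵢ ln(V_f/Vᵢ) = (5024) ln(16.4/5.91) = 5127 J.
Leg (ii): W = 0.
Leg (iii): W = PΔV = (850)(5.91 − 16.4) = -8916 J.
W_net = 5127 − 8916 = -3789 J.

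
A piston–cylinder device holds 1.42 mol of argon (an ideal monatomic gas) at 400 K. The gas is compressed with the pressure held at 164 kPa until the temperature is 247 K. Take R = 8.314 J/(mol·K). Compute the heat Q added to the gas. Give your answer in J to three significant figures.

Isobaric: W = nRΔT = (1.42)(8.314)(-153) = -1806 J.
ΔU = nCᵥΔT with Cᵥ = 3R/2: ΔU = (1.42)(12.47)(-153) = -2709 J.
Q = ΔU + W = -2709 − 1806 = -4516 J.

Q ≈ -4520 J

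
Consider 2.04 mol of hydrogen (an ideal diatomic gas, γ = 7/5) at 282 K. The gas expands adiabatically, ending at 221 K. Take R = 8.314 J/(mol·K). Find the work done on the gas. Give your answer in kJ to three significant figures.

W ≈ -2.59 kJ

Adiabatic ⇒ Q = 0, so W_by = −ΔU = nCᵥ(T₁ − T₂).
Cᵥ = 5R/2 = 20.79 J/(mol·K).
W = (2.04)(20.79)(282 − 221) = 2586 J.
Work on gas = −W_by = -2586 J.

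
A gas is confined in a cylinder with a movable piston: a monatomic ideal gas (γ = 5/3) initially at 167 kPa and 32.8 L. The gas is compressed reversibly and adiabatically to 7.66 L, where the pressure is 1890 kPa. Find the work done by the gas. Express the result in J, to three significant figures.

W ≈ -13500 J

Adiabatic: W = (P₁V₁ − P₂V₂)/(γ − 1) with γ = 5/3.
P₁V₁ = 5478 J, P₂V₂ = 14477 J.
W = (5478 − 14477) / 0.6667 = -13500 J.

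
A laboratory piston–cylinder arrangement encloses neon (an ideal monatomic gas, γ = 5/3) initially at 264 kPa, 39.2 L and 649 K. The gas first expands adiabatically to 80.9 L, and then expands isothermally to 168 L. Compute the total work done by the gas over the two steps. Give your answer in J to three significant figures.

Step 1 (adiabatic): W = (P₁V₁ − P₂V₂)/(γ−1) = (10349 − 6384)/0.667 = 5947 J.
After step 1: P = 78.92 kPa, V = 80.9 L, T = 400.4 K.
Step 2 (isothermal): W = P₁V₁ ln(V₂/V₁) = (6384) ln(168/80.9) = 4665 J.
W_total = 5947 + 4665 = 10612 J.

W_total ≈ 10600 J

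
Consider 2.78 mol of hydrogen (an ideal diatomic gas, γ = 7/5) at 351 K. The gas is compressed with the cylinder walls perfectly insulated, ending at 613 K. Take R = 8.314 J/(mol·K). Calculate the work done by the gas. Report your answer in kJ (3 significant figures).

W ≈ -15.1 kJ

Adiabatic ⇒ Q = 0, so W_by = −ΔU = nCᵥ(T₁ − T₂).
Cᵥ = 5R/2 = 20.79 J/(mol·K).
W = (2.78)(20.79)(351 − 613) = -15139 J.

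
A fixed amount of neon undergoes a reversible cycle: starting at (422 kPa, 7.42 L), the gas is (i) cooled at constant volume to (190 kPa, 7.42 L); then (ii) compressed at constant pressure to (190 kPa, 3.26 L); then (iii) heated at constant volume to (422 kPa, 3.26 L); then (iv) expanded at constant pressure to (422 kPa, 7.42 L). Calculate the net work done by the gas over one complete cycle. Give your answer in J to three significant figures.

W_net ≈ 965 J

Constant-volume legs do no work.
W(ii) = (190)(3.26 − 7.42) = -790.4 J; W(iv) = (422)(7.42 − 3.26) = 1756 J.
W_net = -790.4 + 1756 = 965.1 J (the clockwise enclosed area).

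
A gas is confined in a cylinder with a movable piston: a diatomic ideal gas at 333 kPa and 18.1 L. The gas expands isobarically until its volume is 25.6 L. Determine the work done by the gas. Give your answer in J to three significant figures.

Isobaric: W = P ΔV.
W = (333 kPa)(25.6 − 18.1 L) = (333)(7.5) = 2498 J.

W ≈ 2500 J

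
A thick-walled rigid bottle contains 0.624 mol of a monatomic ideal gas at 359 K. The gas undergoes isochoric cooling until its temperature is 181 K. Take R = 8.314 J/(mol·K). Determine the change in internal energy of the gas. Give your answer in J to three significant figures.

ΔU ≈ -1390 J

Constant volume ⇒ W = 0, so Q = ΔU = nCᵥΔT with Cᵥ = 3R/2 = 12.47 J/(mol·K).
ΔU = (0.624)(12.47)(181 − 359) = -1385 J.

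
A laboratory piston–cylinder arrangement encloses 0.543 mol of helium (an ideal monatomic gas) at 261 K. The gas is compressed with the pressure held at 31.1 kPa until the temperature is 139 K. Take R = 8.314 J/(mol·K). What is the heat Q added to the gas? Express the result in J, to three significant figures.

Q ≈ -1380 J

Isobaric: W = nRΔT = (0.543)(8.314)(-122) = -550.8 J.
ΔU = nCᵥΔT with Cᵥ = 3R/2: ΔU = (0.543)(12.47)(-122) = -826.2 J.
Q = ΔU + W = -826.2 − 550.8 = -1377 J.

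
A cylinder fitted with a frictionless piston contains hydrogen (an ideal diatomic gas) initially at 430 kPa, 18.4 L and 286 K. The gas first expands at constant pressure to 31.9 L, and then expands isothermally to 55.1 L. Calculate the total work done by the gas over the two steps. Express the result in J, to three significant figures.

Step 1 (isobaric): W = PΔV = (430 kPa)(31.9 − 18.4 L) = 5805 J.
After step 1: P = 430 kPa, V = 31.9 L, T = 495.8 K.
Step 2 (isothermal): W = P₁V₁ ln(V₂/V₁) = (13717) ln(55.1/31.9) = 7497 J.
W_total = 5805 + 7497 = 13302 J.

W_total ≈ 13300 J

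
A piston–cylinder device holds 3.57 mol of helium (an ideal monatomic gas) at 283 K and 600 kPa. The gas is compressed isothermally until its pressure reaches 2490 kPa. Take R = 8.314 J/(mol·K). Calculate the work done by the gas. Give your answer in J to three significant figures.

Isothermal process: W = nRT ln(V₂/V₁) = nRT ln(P₁/P₂).
W = (3.57)(8.314)(283) × ln(600/2490)
  = 8400 × ln(0.241) = 8400 × -1.423
W_by_gas = -11954 J.

W ≈ -12000 J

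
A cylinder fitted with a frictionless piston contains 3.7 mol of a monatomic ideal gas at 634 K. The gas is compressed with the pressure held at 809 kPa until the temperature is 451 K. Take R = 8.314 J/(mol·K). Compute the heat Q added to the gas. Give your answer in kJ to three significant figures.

Q ≈ -14.1 kJ

Isobaric: W = nRΔT = (3.7)(8.314)(-183) = -5629 J.
ΔU = nCᵥΔT with Cᵥ = 3R/2: ΔU = (3.7)(12.47)(-183) = -8444 J.
Q = ΔU + W = -8444 − 5629 = -14074 J.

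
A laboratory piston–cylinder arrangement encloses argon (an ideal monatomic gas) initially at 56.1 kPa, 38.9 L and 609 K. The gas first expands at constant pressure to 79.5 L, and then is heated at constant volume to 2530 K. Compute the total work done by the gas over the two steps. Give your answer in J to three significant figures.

W_total ≈ 2280 J

Step 1 (isobaric): W = PΔV = (56.1 kPa)(79.5 − 38.9 L) = 2278 J.
Step 2 (isochoric): W = 0 (constant volume).
W_total = 2278 + 0 = 2278 J.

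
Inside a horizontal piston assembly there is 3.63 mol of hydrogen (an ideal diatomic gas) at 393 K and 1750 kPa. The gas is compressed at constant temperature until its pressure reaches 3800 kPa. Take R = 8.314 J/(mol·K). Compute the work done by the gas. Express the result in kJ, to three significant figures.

W ≈ -9.20 kJ

Isothermal process: W = nRT ln(V₂/V₁) = nRT ln(P₁/P₂).
W = (3.63)(8.314)(393) × ln(1750/3800)
  = 11861 × ln(0.4605) = 11861 × -0.7754
W_by_gas = -9197 J.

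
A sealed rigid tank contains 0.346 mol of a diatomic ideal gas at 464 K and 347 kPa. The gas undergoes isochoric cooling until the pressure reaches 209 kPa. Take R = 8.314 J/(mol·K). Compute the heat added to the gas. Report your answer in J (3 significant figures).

Q ≈ -1330 J

Constant volume ⇒ W = 0, so Q = ΔU = nCᵥΔT with Cᵥ = 5R/2 = 20.79 J/(mol·K).
At constant V, T₂/T₁ = P₂/P₁ ⇒ ΔT = T₁(P₂/P₁ − 1) = 464·(209/347 − 1) = -184.5 K.
ΔU = (0.346)(20.79)(-184.5) = -1327 J.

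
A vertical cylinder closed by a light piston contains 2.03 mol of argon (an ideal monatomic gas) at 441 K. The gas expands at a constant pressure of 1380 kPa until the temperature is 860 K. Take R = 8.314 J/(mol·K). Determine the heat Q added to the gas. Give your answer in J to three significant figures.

Isobaric: W = nRΔT = (2.03)(8.314)(419) = 7072 J.
ΔU = nCᵥΔT with Cᵥ = 3R/2: ΔU = (2.03)(12.47)(419) = 10607 J.
Q = ΔU + W = 10607 + 7072 = 17679 J.

Q ≈ 17700 J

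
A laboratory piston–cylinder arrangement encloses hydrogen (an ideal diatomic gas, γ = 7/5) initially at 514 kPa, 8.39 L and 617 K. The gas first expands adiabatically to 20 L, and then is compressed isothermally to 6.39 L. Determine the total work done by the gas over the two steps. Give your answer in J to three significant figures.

Step 1 (adiabatic): W = (P₁V₁ − P₂V₂)/(γ−1) = (4312 − 3047)/0.4 = 3165 J.
After step 1: P = 152.3 kPa, V = 20 L, T = 435.9 K.
Step 2 (isothermal): W = P₁V₁ ln(V₂/V₁) = (3047) ln(6.39/20) = -3476 J.
W_total = 3165 − 3476 = -311.6 J.

W_total ≈ -312 J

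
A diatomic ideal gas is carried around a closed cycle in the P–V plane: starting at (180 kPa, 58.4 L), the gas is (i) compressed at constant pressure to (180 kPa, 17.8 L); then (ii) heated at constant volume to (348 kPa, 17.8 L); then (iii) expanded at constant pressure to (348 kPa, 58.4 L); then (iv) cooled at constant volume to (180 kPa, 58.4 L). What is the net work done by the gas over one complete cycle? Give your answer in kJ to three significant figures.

Constant-volume legs do no work.
W(i) = (180)(17.8 − 58.4) = -7308 J; W(iii) = (348)(58.4 − 17.8) = 14129 J.
W_net = -7308 + 14129 = 6821 J (the clockwise enclosed area).

W_net ≈ 6.82 kJ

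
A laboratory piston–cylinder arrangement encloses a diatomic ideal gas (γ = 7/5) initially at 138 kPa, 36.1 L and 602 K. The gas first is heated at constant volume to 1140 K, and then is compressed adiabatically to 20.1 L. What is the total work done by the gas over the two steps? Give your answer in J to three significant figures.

Step 1 (isochoric): W = 0 (constant volume).
After step 1: P = 261.3 kPa (V unchanged).
Step 2 (adiabatic): W = (P₁V₁ − P₂V₂)/(γ−1) = (9434 − 11924)/0.4 = -6225 J.
W_total = 0 − 6225 = -6225 J.

W_total ≈ -6220 J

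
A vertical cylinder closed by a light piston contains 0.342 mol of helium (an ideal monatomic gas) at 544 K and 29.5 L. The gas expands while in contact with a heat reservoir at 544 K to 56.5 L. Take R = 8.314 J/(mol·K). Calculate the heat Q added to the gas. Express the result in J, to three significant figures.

Q ≈ 1010 J

Isothermal ⇒ ΔU = 0, so Q = W = nRT ln(V₂/V₁).
Q = (0.342)(8.314)(544) ln(56.5/29.5) = 1547 × 0.6499 = 1005 J.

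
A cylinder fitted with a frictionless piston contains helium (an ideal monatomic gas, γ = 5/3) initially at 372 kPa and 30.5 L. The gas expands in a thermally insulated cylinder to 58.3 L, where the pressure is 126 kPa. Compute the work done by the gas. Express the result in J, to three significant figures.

Adiabatic: W = (P₁V₁ − P₂V₂)/(γ − 1) with γ = 5/3.
P₁V₁ = 11346 J, P₂V₂ = 7346 J.
W = (11346 − 7346) / 0.6667 = 6000 J.

W ≈ 6000 J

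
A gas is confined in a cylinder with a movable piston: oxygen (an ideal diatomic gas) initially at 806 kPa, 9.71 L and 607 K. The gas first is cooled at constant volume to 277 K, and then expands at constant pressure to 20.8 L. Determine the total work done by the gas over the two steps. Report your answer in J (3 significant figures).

Step 1 (isochoric): W = 0 (constant volume).
After step 1: P = 367.8 kPa (V unchanged).
Step 2 (isobaric): W = PΔV = (367.8 kPa)(20.8 − 9.71 L) = 4079 J.
W_total = 0 + 4079 = 4079 J.

W_total ≈ 4080 J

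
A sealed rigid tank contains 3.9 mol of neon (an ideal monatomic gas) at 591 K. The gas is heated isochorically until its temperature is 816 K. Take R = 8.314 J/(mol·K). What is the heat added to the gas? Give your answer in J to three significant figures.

Q ≈ 10900 J

Constant volume ⇒ W = 0, so Q = ΔU = nCᵥΔT with Cᵥ = 3R/2 = 12.47 J/(mol·K).
ΔU = (3.9)(12.47)(816 − 591) = 10943 J.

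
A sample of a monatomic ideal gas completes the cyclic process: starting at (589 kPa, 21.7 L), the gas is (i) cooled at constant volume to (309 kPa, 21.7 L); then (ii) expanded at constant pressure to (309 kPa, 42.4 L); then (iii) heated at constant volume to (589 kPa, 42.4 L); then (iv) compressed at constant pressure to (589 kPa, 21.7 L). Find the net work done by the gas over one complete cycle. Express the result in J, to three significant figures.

W_net ≈ -5800 J

Constant-volume legs do no work.
W(ii) = (309)(42.4 − 21.7) = 6396 J; W(iv) = (589)(21.7 − 42.4) = -12192 J.
W_net = 6396 − 12192 = -5796 J (the counter-clockwise enclosed area).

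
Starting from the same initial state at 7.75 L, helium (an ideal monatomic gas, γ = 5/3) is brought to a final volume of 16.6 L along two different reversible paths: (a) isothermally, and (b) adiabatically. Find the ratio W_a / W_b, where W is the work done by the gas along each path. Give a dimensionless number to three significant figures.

W_a / W_b ≈ 1.28

Path (a) isothermal: W = P₁V₁ ln(V₂/V₁) → W_a/(P₁V₁) = 0.7617.
Path (b) adiabatic: W = P₁V₁(1 − (V₁/V₂)^(γ−1))/(γ−1) → W_b/(P₁V₁) = 0.5973.
W_a / W_b = 0.7617 / 0.5973 = 1.275.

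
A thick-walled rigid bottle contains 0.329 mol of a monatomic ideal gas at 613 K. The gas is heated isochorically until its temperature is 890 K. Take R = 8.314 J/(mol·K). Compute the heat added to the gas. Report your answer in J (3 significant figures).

Constant volume ⇒ W = 0, so Q = ΔU = nCᵥΔT with Cᵥ = 3R/2 = 12.47 J/(mol·K).
ΔU = (0.329)(12.47)(890 − 613) = 1137 J.

Q ≈ 1140 J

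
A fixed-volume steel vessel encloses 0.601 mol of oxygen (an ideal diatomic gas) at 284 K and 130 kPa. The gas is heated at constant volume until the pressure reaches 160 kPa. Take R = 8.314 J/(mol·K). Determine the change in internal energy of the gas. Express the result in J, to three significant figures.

ΔU ≈ 819 J

Constant volume ⇒ W = 0, so Q = ΔU = nCᵥΔT with Cᵥ = 5R/2 = 20.79 J/(mol·K).
At constant V, T₂/T₁ = P₂/P₁ ⇒ ΔT = T₁(P₂/P₁ − 1) = 284·(160/130 − 1) = 65.54 K.
ΔU = (0.601)(20.79)(65.54) = 818.7 J.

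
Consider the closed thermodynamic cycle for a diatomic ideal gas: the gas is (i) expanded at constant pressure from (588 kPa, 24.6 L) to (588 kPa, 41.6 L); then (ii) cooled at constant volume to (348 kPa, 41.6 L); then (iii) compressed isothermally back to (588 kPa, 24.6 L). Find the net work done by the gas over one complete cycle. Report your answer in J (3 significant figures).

W_net ≈ 2390 J

Leg (i): W = PΔV = (588)(41.6 − 24.6) = 9996 J.
Leg (ii): W = 0.
Leg (iii): W = PᵢVᵢ ln(V_f/Vᵢ) = (14477) ln(24.6/41.6) = -7605 J.
W_net = 9996 − 7605 = 2391 J.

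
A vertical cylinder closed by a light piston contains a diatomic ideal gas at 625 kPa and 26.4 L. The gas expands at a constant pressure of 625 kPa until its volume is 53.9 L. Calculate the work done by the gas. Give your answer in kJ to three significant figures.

Isobaric: W = P ΔV.
W = (625 kPa)(53.9 − 26.4 L) = (625)(27.5) = 17188 J.

W ≈ 17.2 kJ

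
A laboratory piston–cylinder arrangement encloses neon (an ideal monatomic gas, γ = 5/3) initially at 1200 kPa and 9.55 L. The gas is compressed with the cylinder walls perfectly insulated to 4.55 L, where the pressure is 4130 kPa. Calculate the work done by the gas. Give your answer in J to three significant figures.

Adiabatic: W = (P₁V₁ − P₂V₂)/(γ − 1) with γ = 5/3.
P₁V₁ = 11460 J, P₂V₂ = 18792 J.
W = (11460 − 18792) / 0.6667 = -10997 J.

W ≈ -11000 J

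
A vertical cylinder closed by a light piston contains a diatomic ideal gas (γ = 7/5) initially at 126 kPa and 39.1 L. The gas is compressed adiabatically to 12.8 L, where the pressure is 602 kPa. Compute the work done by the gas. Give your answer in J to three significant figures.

W ≈ -6950 J

Adiabatic: W = (P₁V₁ − P₂V₂)/(γ − 1) with γ = 7/5.
P₁V₁ = 4927 J, P₂V₂ = 7706 J.
W = (4927 − 7706) / 0.4 = -6948 J.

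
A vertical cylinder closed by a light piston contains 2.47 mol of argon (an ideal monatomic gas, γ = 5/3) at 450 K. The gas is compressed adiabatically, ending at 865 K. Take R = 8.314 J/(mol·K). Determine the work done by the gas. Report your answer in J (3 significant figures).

Adiabatic ⇒ Q = 0, so W_by = −ΔU = nCᵥ(T₁ − T₂).
Cᵥ = 3R/2 = 12.47 J/(mol·K).
W = (2.47)(12.47)(450 − 865) = -12783 J.

W ≈ -12800 J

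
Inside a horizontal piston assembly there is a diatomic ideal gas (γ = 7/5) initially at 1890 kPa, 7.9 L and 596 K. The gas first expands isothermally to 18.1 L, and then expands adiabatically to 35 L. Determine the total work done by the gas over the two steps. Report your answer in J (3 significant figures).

Step 1 (isothermal): W = P₁V₁ ln(V₂/V₁) = (14931) ln(18.1/7.9) = 12379 J.
After step 1: P = 824.9 kPa, V = 18.1 L, T = 596 K.
Step 2 (adiabatic): W = (P₁V₁ − P₂V₂)/(γ−1) = (14931 − 11469)/0.4 = 8655 J.
W_total = 12379 + 8655 = 21033 J.

W_total ≈ 21000 J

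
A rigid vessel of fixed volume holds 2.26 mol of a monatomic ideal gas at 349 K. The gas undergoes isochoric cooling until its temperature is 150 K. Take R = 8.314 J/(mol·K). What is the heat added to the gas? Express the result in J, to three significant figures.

Constant volume ⇒ W = 0, so Q = ΔU = nCᵥΔT with Cᵥ = 3R/2 = 12.47 J/(mol·K).
ΔU = (2.26)(12.47)(150 − 349) = -5609 J.

Q ≈ -5610 J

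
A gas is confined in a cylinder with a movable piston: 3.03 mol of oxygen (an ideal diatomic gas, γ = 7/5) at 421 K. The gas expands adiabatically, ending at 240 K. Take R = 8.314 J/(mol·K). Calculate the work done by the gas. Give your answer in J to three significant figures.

Adiabatic ⇒ Q = 0, so W_by = −ΔU = nCᵥ(T₁ − T₂).
Cᵥ = 5R/2 = 20.79 J/(mol·K).
W = (3.03)(20.79)(421 − 240) = 11399 J.

W ≈ 11400 J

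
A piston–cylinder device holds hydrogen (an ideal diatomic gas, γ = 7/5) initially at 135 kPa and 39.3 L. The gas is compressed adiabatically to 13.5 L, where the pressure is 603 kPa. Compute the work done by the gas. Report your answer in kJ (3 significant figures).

W ≈ -7.09 kJ

Adiabatic: W = (P₁V₁ − P₂V₂)/(γ − 1) with γ = 7/5.
P₁V₁ = 5306 J, P₂V₂ = 8140 J.
W = (5306 − 8140) / 0.4 = -7088 J.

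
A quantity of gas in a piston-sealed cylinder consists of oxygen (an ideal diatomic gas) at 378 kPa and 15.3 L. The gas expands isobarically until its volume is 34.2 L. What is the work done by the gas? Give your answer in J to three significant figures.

W ≈ 7140 J

Isobaric: W = P ΔV.
W = (378 kPa)(34.2 − 15.3 L) = (378)(18.9) = 7144 J.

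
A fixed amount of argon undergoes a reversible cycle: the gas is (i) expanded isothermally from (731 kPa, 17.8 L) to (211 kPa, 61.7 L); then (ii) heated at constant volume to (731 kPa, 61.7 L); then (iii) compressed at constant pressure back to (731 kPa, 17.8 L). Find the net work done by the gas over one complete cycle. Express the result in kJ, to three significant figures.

W_net ≈ -15.9 kJ

Leg (i): W = PᵢVᵢ ln(V_f/Vᵢ) = (13012) ln(61.7/17.8) = 16175 J.
Leg (ii): W = 0.
Leg (iii): W = PΔV = (731)(17.8 − 61.7) = -32091 J.
W_net = 16175 − 32091 = -15916 J.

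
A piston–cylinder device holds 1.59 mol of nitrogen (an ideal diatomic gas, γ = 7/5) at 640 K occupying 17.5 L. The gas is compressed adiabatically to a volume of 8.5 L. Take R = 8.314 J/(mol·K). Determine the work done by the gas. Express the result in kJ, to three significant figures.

Adiabatic: TV^(γ−1) = const with γ = 7/5.
T₂ = T₁ (V₁/V₂)^(γ−1) = 640 × (17.5/8.5)^0.4 = 640 × 1.335 = 854.3 K.
W_by = nCᵥ(T₁ − T₂) = (1.59)(20.79)(640 − 854.3) = -7083 J.

W ≈ -7.08 kJ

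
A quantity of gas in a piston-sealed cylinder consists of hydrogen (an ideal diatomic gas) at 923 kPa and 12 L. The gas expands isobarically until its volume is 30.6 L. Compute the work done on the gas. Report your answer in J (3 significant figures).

Isobaric: W = P ΔV.
W = (923 kPa)(30.6 − 12 L) = (923)(18.6) = 17168 J.
Work on gas = −W_by = -17168 J.

W ≈ -17200 J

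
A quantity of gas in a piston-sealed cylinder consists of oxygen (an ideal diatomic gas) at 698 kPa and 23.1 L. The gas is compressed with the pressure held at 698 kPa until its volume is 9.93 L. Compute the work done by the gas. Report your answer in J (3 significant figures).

W ≈ -9190 J

Isobaric: W = P ΔV.
W = (698 kPa)(9.93 − 23.1 L) = (698)(-13.17) = -9193 J.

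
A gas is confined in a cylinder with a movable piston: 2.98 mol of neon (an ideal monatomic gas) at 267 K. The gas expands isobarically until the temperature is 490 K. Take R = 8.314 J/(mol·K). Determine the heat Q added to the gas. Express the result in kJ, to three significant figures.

Q ≈ 13.8 kJ

Isobaric: W = nRΔT = (2.98)(8.314)(223) = 5525 J.
ΔU = nCᵥΔT with Cᵥ = 3R/2: ΔU = (2.98)(12.47)(223) = 8287 J.
Q = ΔU + W = 8287 + 5525 = 13812 J.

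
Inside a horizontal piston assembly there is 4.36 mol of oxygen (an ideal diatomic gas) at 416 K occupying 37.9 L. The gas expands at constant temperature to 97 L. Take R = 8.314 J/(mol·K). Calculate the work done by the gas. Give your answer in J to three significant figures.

Isothermal: W = nRT ln(V₂/V₁).
W = (4.36)(8.314)(416) × ln(97/37.9)
  = 15080 × 0.9398
W_by_gas = 14171 J.

W ≈ 14200 J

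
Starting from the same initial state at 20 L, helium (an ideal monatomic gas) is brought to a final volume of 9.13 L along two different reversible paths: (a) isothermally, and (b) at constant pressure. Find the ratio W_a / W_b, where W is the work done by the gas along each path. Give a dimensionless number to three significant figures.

W_a / W_b ≈ 1.44

Path (a) isothermal: W = P₁V₁ ln(V₂/V₁) → W_a/(P₁V₁) = -0.7842.
Path (b) isobaric: W = P₁(V₂ − V₁) → W_b/(P₁V₁) = -0.5435.
W_a / W_b = -0.7842 / -0.5435 = 1.443.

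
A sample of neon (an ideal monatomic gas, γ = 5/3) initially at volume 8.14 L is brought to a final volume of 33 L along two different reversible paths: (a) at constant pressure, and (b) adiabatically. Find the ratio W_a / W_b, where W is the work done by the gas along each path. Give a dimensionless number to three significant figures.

W_a / W_b ≈ 3.36

Path (a) isobaric: W = P₁(V₂ − V₁) → W_a/(P₁V₁) = 3.054.
Path (b) adiabatic: W = P₁V₁(1 − (V₁/V₂)^(γ−1))/(γ−1) → W_b/(P₁V₁) = 0.91.
W_a / W_b = 3.054 / 0.91 = 3.356.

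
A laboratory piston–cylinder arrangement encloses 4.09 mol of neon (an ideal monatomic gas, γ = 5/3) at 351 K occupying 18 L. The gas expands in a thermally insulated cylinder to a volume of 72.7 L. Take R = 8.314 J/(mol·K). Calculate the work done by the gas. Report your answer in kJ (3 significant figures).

Adiabatic: TV^(γ−1) = const with γ = 5/3.
T₂ = T₁ (V₁/V₂)^(γ−1) = 351 × (18/72.7)^0.667 = 351 × 0.3943 = 138.4 K.
W_by = nCᵥ(T₁ − T₂) = (4.09)(12.47)(351 − 138.4) = 10844 J.

W ≈ 10.8 kJ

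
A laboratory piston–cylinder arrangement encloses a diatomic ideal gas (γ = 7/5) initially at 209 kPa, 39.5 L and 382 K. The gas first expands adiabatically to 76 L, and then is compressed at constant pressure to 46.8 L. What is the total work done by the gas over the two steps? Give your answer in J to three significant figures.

Step 1 (adiabatic): W = (P₁V₁ − P₂V₂)/(γ−1) = (8256 − 6354)/0.4 = 4753 J.
After step 1: P = 83.61 kPa, V = 76 L, T = 294 K.
Step 2 (isobaric): W = PΔV = (83.61 kPa)(46.8 − 76 L) = -2441 J.
W_total = 4753 − 2441 = 2312 J.

W_total ≈ 2310 J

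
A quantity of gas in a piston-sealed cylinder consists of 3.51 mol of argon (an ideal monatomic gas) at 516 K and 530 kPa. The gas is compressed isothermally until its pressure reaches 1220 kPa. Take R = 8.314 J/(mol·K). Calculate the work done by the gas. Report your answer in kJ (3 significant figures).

Isothermal process: W = nRT ln(V₂/V₁) = nRT ln(P₁/P₂).
W = (3.51)(8.314)(516) × ln(530/1220)
  = 15058 × ln(0.4344) = 15058 × -0.8337
W_by_gas = -12554 J.

W ≈ -12.6 kJ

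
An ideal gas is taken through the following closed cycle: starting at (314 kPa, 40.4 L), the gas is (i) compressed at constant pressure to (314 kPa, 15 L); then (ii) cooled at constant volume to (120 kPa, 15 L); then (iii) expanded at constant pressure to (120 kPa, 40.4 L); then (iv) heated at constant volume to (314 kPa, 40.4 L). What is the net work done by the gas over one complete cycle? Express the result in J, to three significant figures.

Constant-volume legs do no work.
W(i) = (314)(15 − 40.4) = -7976 J; W(iii) = (120)(40.4 − 15) = 3048 J.
W_net = -7976 + 3048 = -4928 J (the counter-clockwise enclosed area).

W_net ≈ -4930 J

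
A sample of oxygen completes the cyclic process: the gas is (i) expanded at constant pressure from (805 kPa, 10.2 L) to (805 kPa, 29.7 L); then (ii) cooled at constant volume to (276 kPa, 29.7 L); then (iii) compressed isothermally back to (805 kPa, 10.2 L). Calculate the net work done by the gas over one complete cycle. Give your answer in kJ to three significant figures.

W_net ≈ 6.94 kJ

Leg (i): W = PΔV = (805)(29.7 − 10.2) = 15698 J.
Leg (ii): W = 0.
Leg (iii): W = PᵢVᵢ ln(V_f/Vᵢ) = (8197) ln(10.2/29.7) = -8761 J.
W_net = 15698 − 8761 = 6937 J.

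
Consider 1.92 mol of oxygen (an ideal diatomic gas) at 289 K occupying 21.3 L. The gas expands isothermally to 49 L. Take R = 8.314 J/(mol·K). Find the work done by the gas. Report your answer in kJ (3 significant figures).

W ≈ 3.84 kJ

Isothermal: W = nRT ln(V₂/V₁).
W = (1.92)(8.314)(289) × ln(49/21.3)
  = 4613 × 0.8331
W_by_gas = 3843 J.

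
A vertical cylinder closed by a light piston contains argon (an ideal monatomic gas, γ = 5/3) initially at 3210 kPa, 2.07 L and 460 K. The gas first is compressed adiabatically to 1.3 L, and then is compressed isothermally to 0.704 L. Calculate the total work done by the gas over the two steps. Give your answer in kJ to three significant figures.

W_total ≈ -9.18 kJ

Step 1 (adiabatic): W = (P₁V₁ − P₂V₂)/(γ−1) = (6645 − 9061)/0.667 = -3624 J.
After step 1: P = 6970 kPa, V = 1.3 L, T = 627.3 K.
Step 2 (isothermal): W = P₁V₁ ln(V₂/V₁) = (9061) ln(0.704/1.3) = -5557 J.
W_total = -3624 − 5557 = -9181 J.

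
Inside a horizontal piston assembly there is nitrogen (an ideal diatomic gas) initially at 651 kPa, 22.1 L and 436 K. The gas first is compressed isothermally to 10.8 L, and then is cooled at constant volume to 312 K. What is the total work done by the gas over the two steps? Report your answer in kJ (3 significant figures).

Step 1 (isothermal): W = P₁V₁ ln(V₂/V₁) = (14387) ln(10.8/22.1) = -10302 J.
Step 2 (isochoric): W = 0 (constant volume).
W_total = -10302 + 0 = -10302 J.

W_total ≈ -10.3 kJ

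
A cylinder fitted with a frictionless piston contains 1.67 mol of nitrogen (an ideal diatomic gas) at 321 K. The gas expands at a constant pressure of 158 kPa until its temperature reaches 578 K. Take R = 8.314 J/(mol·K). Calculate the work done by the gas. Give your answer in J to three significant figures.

Isobaric: W = P ΔV = nR ΔT.
W = (1.67)(8.314)(578 − 321) = 3568 J.

W ≈ 3570 J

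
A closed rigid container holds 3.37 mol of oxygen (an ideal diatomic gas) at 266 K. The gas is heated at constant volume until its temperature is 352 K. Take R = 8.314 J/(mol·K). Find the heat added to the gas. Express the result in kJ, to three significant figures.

Q ≈ 6.02 kJ

Constant volume ⇒ W = 0, so Q = ΔU = nCᵥΔT with Cᵥ = 5R/2 = 20.79 J/(mol·K).
ΔU = (3.37)(20.79)(352 − 266) = 6024 J.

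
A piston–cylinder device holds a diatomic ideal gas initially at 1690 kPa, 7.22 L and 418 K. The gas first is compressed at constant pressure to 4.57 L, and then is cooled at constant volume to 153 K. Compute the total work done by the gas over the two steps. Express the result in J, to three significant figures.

W_total ≈ -4480 J

Step 1 (isobaric): W = PΔV = (1690 kPa)(4.57 − 7.22 L) = -4478 J.
Step 2 (isochoric): W = 0 (constant volume).
W_total = -4478 + 0 = -4478 J.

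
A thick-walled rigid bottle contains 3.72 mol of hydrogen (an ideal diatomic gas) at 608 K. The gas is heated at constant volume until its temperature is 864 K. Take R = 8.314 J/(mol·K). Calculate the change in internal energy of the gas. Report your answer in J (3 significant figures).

ΔU ≈ 19800 J

Constant volume ⇒ W = 0, so Q = ΔU = nCᵥΔT with Cᵥ = 5R/2 = 20.79 J/(mol·K).
ΔU = (3.72)(20.79)(864 − 608) = 19794 J.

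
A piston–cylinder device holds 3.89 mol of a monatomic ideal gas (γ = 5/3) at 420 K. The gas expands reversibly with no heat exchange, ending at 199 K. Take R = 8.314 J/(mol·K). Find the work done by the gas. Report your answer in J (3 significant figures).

W ≈ 10700 J

Adiabatic ⇒ Q = 0, so W_by = −ΔU = nCᵥ(T₁ − T₂).
Cᵥ = 3R/2 = 12.47 J/(mol·K).
W = (3.89)(12.47)(420 − 199) = 10721 J.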